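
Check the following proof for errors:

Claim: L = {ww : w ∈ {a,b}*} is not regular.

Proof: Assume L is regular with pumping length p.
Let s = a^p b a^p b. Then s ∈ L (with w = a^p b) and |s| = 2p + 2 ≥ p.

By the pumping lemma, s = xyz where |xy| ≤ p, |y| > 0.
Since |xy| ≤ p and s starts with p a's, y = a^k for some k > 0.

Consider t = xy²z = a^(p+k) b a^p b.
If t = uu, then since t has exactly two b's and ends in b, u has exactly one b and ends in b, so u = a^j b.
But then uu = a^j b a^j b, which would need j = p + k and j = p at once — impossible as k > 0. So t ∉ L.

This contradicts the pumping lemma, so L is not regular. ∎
The proof is correct.

This proof is valid because:
1. s = a^p b a^p b is in L and is chosen in terms of p, so |s| ≥ p holds for every p
2. The decomposition analysis is correct: |xy| ≤ p forces y to lie inside the leading a's
3. The contradiction is valid: the argument shows a^(p+k) b a^p b cannot be split into two equal halves
4. The conclusion follows logically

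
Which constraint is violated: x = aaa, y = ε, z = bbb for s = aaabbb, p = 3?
Violated: |y| > 0

The decomposition x = aaa, y = ε, z = bbb for s = aaabbb with p = 3
violates the constraint: |y| > 0

|y| = 0, but the pumping lemma requires |y| > 0 (y must be non-empty).

Pumping lemma constraints:
1. xyz = s (decomposition is valid)
2. |xy| ≤ p
3. |y| > 0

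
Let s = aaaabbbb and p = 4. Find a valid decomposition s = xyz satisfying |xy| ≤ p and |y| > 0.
x = 'a', y = 'aa', z = 'abbbb'

For s = aaaabbbb and p = 4, one valid decomposition is:
- x = 'a' (length 1)
- y = 'aa' (length 2)
- z = 'abbbb' (length 5)

Verification:
- xyz = 'a' + 'aa' + 'abbbb' = aaaabbbb ✓
- |xy| = 3 ≤ 4 ✓
- |y| = 2 > 0 ✓

All pumping lemma constraints are satisfied.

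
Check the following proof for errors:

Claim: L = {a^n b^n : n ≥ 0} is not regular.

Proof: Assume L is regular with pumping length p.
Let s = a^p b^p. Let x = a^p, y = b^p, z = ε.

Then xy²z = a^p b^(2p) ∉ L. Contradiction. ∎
The proof is INCORRECT.

Error: The decomposition violates |xy| ≤ p.
With x = a^p and y = b^p, we have |xy| = 2p > p.
The pumping lemma requires |xy| ≤ p, so y must be within the first p characters.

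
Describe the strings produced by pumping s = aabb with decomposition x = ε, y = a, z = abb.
{xy^i z : i ≥ 0} = {a^(i+1) b^2 : i ≥ 0} = {abb, aabb, aaabb, ...}

With x = ε, y = a, z = abb: Starting with aabb and pumping the first 'a' (z = abb keeps the second 'a'), we get strings with i+1 a's followed by 2 b's for i = 0, 1, 2, ...; note bb is not produced because z always contributes one a.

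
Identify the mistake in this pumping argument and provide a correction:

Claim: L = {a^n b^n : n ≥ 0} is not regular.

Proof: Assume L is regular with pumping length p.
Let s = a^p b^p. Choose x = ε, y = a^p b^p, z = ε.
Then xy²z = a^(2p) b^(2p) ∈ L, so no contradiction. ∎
Error: The decomposition violates |xy| ≤ p. With y = a^p b^p, |xy| = |y| = 2p > p. (The proof also miscomputes xy²z, which would be a^p b^p a^p b^p rather than a^(2p) b^(2p), and it wrongly treats one harmless decomposition as settling the matter — the prover does not get to choose the decomposition.)

Correction: The pumping lemma requires |xy| ≤ p, and the argument must handle every decomposition satisfying |xy| ≤ p, |y| ≥ 1. Since s starts with p a's, any such y consists only of a's, say y = a^k with k ≥ 1. Then xy²z = a^(p+k) b^p has unequal numbers of a's and b's, so xy²z ∉ L — the required contradiction.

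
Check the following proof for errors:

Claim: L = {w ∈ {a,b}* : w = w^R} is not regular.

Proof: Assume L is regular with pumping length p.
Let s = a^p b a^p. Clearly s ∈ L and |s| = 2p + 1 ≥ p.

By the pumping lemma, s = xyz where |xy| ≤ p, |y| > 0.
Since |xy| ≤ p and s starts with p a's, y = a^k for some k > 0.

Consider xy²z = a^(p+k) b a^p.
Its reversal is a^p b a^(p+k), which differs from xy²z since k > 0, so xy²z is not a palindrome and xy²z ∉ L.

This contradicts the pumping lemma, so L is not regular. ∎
The proof is correct.

This proof is valid because:
1. s = a^p b a^p is in L and is chosen in terms of p, so |s| ≥ p holds for every p
2. The decomposition analysis is correct: |xy| ≤ p forces y to lie inside the leading a's
3. The contradiction is valid: a^(p+k) b a^p has more a's before the b than after it, so it is not a palindrome
4. The conclusion follows logically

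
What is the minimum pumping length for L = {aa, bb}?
p = 3

For a finite language L, the pumping lemma holds vacuously if p > max|s| for s ∈ L.

The longest string in L = {aa, bb} has length 2.
If p = 3, then no string s ∈ L has |s| ≥ p, so the condition is vacuously true.

The minimum pumping length is p = 3.

Why no smaller p works: for any p ≤ 2, the longest string s ∈ L has |s| = 2 ≥ p, so it would
have to be pumpable; but pumping up (i = 2, 3, ...) produces ever longer strings, which cannot all lie in the
finite language L. So the pumping property fails for every p ≤ 2.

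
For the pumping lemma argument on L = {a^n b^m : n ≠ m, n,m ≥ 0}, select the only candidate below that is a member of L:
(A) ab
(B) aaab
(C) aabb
(B) aaab

The pumping lemma is applied to a string s that lies in L, so first check membership of each option:
- (A) ab = a^1 b^1 has n = m = 1, so it is not in L ✗
- (B) aaab = a^3 b^1 with 3 ≠ 1, so it is in L ✓
- (C) aabb = a^2 b^2 has n = m = 2, so it is not in L ✗

Only (B) aaab is in L, so it is the only candidate that could play the role of s.
(In a complete proof one picks s in terms of the pumping length p so that |s| ≥ p is guaranteed; a fixed string like aaab illustrates the shape of such an s.)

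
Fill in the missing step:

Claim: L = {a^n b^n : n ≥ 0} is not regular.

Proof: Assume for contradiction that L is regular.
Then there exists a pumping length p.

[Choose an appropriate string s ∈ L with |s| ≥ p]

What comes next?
s = a^p b^p

This string is in L (has equal a's and b's) and has length 2p ≥ p.
Any decomposition xyz with |xy| ≤ p means y consists only of a's,
so pumping will unbalance the counts.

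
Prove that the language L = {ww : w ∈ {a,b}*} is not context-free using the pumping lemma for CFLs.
Assume for contradiction that L is context-free, and let p ≥ 1 be the pumping length given by the pumping lemma for CFLs.
Choose s = a^p b^p a^p b^p. Then s ∈ L (take w = a^p b^p) and |s| = 4p ≥ p.
By the CFL pumping lemma, s = uvxyz for some u, v, x, y, z with |vxy| ≤ p, |vy| ≥ 1, and uv^i xy^i z ∈ L for every i ≥ 0.

Write s as four blocks A₁ B₁ A₂ B₂ with A₁ = A₂ = a^p and B₁ = B₂ = b^p. Since |vxy| ≤ p, the window vxy lies inside at most two adjacent blocks. Take i = 0 and let t = uxz, so |t| = 4p − |vy| with 1 ≤ |vy| ≤ p. If |t| is odd, t ∉ L immediately, so assume |vy| is even (hence |vy| ≥ 2) and |t|/2 = 2p − |vy|/2, which satisfies p ≤ |t|/2 ≤ 2p − 1.

Case 1 (vxy inside A₁B₁): t = a^(p−j) b^(p−l) a^p b^p with j + l = |vy|. The second half of t has length < 2p, so it is a suffix of the trailing a^p b^p and ends in b; the first half is a^(p−j) b^(p−l) a^((j+l)/2), which ends in a because (j+l)/2 ≥ 1. The halves differ, so t ∉ L.

Case 2 (vxy inside B₁A₂, straddling the middle): t = a^p b^(p−j) a^(p−l) b^p with j + l = |vy|. If t = ww, then w is a prefix of t of length ≥ p, so w begins with a^p; and w is a suffix of t of length ≥ p, so w ends with b^p. That forces |w| ≥ 2p, contradicting |w| = |t|/2 ≤ 2p − 1. So t ∉ L.

Case 3 (vxy inside A₂B₂): t = a^p b^p a^(p−j) b^(p−l) with j + l = |vy|. The first half of t is a prefix of a^p b^p, so it begins with a; the second half is b^((j+l)/2) a^(p−j) b^(p−l), which begins with b. The halves differ, so t ∉ L.

In every case uv⁰xy⁰z = uxz ∉ L.

This contradicts the CFL pumping lemma, which requires uv^i xy^i z ∈ L for all i ≥ 0.
Hence L = {ww : w ∈ {a,b}*} is not context-free. ∎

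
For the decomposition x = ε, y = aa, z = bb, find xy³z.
aaaaaabb

Given x = '', y = 'aa', z = 'bb' and i = 3:

xy^3z = x + y·y·...·y (3 times) + z
       = '' + 'aa'^3 + 'bb'
       = '' + 'aaaaaa' + 'bb'
       = 'aaaaaabb'

The pumped string is 'aaaaaabb' with length 8.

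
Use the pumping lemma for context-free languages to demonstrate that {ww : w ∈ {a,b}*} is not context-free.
Assume for contradiction that L is context-free, and let p ≥ 1 be the pumping length given by the pumping lemma for CFLs.
Choose s = a^p b^p a^p b^p. Then s ∈ L (take w = a^p b^p) and |s| = 4p ≥ p.
By the CFL pumping lemma, s = uvxyz for some u, v, x, y, z with |vxy| ≤ p, |vy| ≥ 1, and uv^i xy^i z ∈ L for every i ≥ 0.

Write s as four blocks A₁ B₁ A₂ B₂ with A₁ = A₂ = a^p and B₁ = B₂ = b^p. Since |vxy| ≤ p, the window vxy lies inside at most two adjacent blocks. Take i = 0 and let t = uxz, so |t| = 4p − |vy| with 1 ≤ |vy| ≤ p. If |t| is odd, t ∉ L immediately, so assume |vy| is even (hence |vy| ≥ 2) and |t|/2 = 2p − |vy|/2, which satisfies p ≤ |t|/2 ≤ 2p − 1.

Case 1 (vxy inside A₁B₁): t = a^(p−j) b^(p−l) a^p b^p with j + l = |vy|. The second half of t has length < 2p, so it is a suffix of the trailing a^p b^p and ends in b; the first half is a^(p−j) b^(p−l) a^((j+l)/2), which ends in a because (j+l)/2 ≥ 1. The halves differ, so t ∉ L.

Case 2 (vxy inside B₁A₂, straddling the middle): t = a^p b^(p−j) a^(p−l) b^p with j + l = |vy|. If t = ww, then w is a prefix of t of length ≥ p, so w begins with a^p; and w is a suffix of t of length ≥ p, so w ends with b^p. That forces |w| ≥ 2p, contradicting |w| = |t|/2 ≤ 2p − 1. So t ∉ L.

Case 3 (vxy inside A₂B₂): t = a^p b^p a^(p−j) b^(p−l) with j + l = |vy|. The first half of t is a prefix of a^p b^p, so it begins with a; the second half is b^((j+l)/2) a^(p−j) b^(p−l), which begins with b. The halves differ, so t ∉ L.

In every case uv⁰xy⁰z = uxz ∉ L.

This contradicts the CFL pumping lemma, which requires uv^i xy^i z ∈ L for all i ≥ 0.
Hence L = {ww : w ∈ {a,b}*} is not context-free. ∎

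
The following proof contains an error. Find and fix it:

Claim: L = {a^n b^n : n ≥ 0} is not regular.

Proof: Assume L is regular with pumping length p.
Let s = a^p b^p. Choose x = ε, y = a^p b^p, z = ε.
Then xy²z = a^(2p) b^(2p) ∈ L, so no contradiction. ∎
Error: The decomposition violates |xy| ≤ p. With y = a^p b^p, |xy| = |y| = 2p > p. (The proof also miscomputes xy²z, which would be a^p b^p a^p b^p rather than a^(2p) b^(2p), and it wrongly treats one harmless decomposition as settling the matter — the prover does not get to choose the decomposition.)

Correction: The pumping lemma requires |xy| ≤ p, and the argument must handle every decomposition satisfying |xy| ≤ p, |y| ≥ 1. Since s starts with p a's, any such y consists only of a's, say y = a^k with k ≥ 1. Then xy²z = a^(p+k) b^p has unequal numbers of a's and b's, so xy²z ∉ L — the required contradiction.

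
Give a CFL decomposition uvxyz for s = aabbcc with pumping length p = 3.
u='aa', v='b', x='b', y='c', z='c'

For s = aabbcc with pumping length p = 3:

One valid decomposition:
- u = 'aa'
- v = 'b'
- x = 'b'
- y = 'c'
- z = 'c'

Verification:
- uvxyz = 'aa' + 'b' + 'b' + 'c' + 'c' = aabbcc ✓
- |vxy| = |'bbc'| = 3 ≤ 3 ✓
- |vy| = |'bc'| = 2 > 0 ✓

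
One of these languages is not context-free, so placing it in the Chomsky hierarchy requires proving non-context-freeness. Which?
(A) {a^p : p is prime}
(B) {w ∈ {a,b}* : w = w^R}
(A) {a^p : p is prime}

(A) {a^p : p is prime} requires the CFL pumping lemma.

- {w ∈ {a,b}* : w = w^R} is context-free (but not regular)
  • Can be shown non-regular with the regular pumping lemma
  • After pumping, the string is no longer symmetric

- {a^p : p is prime} is NOT context-free
  • Requires the CFL pumping lemma to prove
  • The CFL pumping lemma also fails because prime gaps are unbounded

The CFL pumping lemma is "stronger" in that it can prove non-membership
in the larger class of context-free languages.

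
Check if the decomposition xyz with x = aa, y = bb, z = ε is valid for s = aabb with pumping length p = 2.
Violated: |xy| ≤ p

The decomposition x = aa, y = bb, z = ε for s = aabb with p = 2
violates the constraint: |xy| ≤ p

|xy| = |aabb| = 4 > 2 = p. The decomposition puts too many characters in xy.

Pumping lemma constraints:
1. xyz = s (decomposition is valid)
2. |xy| ≤ p
3. |y| > 0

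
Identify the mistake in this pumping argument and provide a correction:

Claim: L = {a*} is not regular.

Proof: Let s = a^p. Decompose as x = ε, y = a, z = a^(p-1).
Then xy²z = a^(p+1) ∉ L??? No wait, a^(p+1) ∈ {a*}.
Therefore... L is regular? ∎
Error: The proof attempts to show a*  is not regular, but a* IS regular!

Correction: a* is a regular language (recognized by a simple DFA with one accepting state and self-loop on 'a'). The pumping lemma can only prove non-regularity, not regularity. For regular languages, pumping always works.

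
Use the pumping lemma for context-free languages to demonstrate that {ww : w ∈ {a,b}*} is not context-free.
Assume for contradiction that L is context-free, and let p ≥ 1 be the pumping length given by the pumping lemma for CFLs.
Choose s = a^p b^p a^p b^p. Then s ∈ L (take w = a^p b^p) and |s| = 4p ≥ p.
By the CFL pumping lemma, s = uvxyz for some u, v, x, y, z with |vxy| ≤ p, |vy| ≥ 1, and uv^i xy^i z ∈ L for every i ≥ 0.

Write s as four blocks A₁ B₁ A₂ B₂ with A₁ = A₂ = a^p and B₁ = B₂ = b^p. Since |vxy| ≤ p, the window vxy lies inside at most two adjacent blocks. Take i = 0 and let t = uxz, so |t| = 4p − |vy| with 1 ≤ |vy| ≤ p. If |t| is odd, t ∉ L immediately, so assume |vy| is even (hence |vy| ≥ 2) and |t|/2 = 2p − |vy|/2, which satisfies p ≤ |t|/2 ≤ 2p − 1.

Case 1 (vxy inside A₁B₁): t = a^(p−j) b^(p−l) a^p b^p with j + l = |vy|. The second half of t has length < 2p, so it is a suffix of the trailing a^p b^p and ends in b; the first half is a^(p−j) b^(p−l) a^((j+l)/2), which ends in a because (j+l)/2 ≥ 1. The halves differ, so t ∉ L.

Case 2 (vxy inside B₁A₂, straddling the middle): t = a^p b^(p−j) a^(p−l) b^p with j + l = |vy|. If t = ww, then w is a prefix of t of length ≥ p, so w begins with a^p; and w is a suffix of t of length ≥ p, so w ends with b^p. That forces |w| ≥ 2p, contradicting |w| = |t|/2 ≤ 2p − 1. So t ∉ L.

Case 3 (vxy inside A₂B₂): t = a^p b^p a^(p−j) b^(p−l) with j + l = |vy|. The first half of t is a prefix of a^p b^p, so it begins with a; the second half is b^((j+l)/2) a^(p−j) b^(p−l), which begins with b. The halves differ, so t ∉ L.

In every case uv⁰xy⁰z = uxz ∉ L.

This contradicts the CFL pumping lemma, which requires uv^i xy^i z ∈ L for all i ≥ 0.
Hence L = {ww : w ∈ {a,b}*} is not context-free. ∎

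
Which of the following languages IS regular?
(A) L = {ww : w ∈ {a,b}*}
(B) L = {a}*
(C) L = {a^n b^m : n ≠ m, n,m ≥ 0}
(B) {a}*

(B) L = {a}* is regular.

This can be recognized by a finite automaton (DFA/NFA).
Regular expressions like {a}* define regular languages.

The other choices are not regular:
- {ww : w ∈ {a,b}*}: After pumping, the two halves no longer match
- {a^n b^m : n ≠ m, n,m ≥ 0}: After pumping a's, we can make n = m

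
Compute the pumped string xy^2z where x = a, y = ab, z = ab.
aababab

Given x = 'a', y = 'ab', z = 'ab' and i = 2:

xy^2z = x + y·y·...·y (2 times) + z
       = 'a' + 'ab'^2 + 'ab'
       = 'a' + 'abab' + 'ab'
       = 'aababab'

The pumped string is 'aababab' with length 7.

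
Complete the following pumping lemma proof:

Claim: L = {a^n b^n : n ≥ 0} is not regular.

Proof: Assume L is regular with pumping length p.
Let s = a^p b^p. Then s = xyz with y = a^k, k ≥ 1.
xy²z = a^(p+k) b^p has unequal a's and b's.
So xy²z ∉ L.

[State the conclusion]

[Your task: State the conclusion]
This contradicts the pumping lemma for regular languages,
which guarantees xy^i z ∈ L for all i ≥ 0.

Since our assumption that L is regular leads to a contradiction,
we conclude that L = {a^n b^n : n ≥ 0} is NOT regular. ∎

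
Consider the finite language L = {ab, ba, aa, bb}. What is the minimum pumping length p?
p = 3

For a finite language L, the pumping lemma holds vacuously if p > max|s| for s ∈ L.

The longest string in L = {ab, ba, aa, bb} has length 2.
If p = 3, then no string s ∈ L has |s| ≥ p, so the condition is vacuously true.

The minimum pumping length is p = 3.

Why no smaller p works: for any p ≤ 2, the longest string s ∈ L has |s| = 2 ≥ p, so it would
have to be pumpable; but pumping up (i = 2, 3, ...) produces ever longer strings, which cannot all lie in the
finite language L. So the pumping property fails for every p ≤ 2.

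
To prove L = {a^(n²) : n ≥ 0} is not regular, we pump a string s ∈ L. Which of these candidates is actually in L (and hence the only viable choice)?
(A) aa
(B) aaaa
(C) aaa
(B) aaaa

The pumping lemma is applied to a string s that lies in L, so first check membership of each option:
- (A) aa has length 2, strictly between 1² = 1 and 2² = 4, so it is not in L ✗
- (B) aaaa has length 4 = 2², a perfect square, so it is in L ✓
- (C) aaa has length 3, strictly between 1² = 1 and 2² = 4, so it is not in L ✗

Only (B) aaaa is in L, so it is the only candidate that could play the role of s.
(In a complete proof one picks s in terms of the pumping length p so that |s| ≥ p is guaranteed; a fixed string like aaaa illustrates the shape of such an s.)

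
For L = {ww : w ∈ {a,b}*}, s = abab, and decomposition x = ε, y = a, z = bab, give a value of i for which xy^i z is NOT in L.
i = 3

xy³z = ε · aaa · bab = aaabab; aaabab has length 6; its halves are aaa and bab, which differ, so it is not in L.
(Other choices also work, e.g. i = 0, 2; only i = 1 is guaranteed to stay in L since xy¹z = s.)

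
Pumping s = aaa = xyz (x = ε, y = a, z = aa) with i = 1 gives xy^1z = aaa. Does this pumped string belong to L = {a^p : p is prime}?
Yes

xy¹z = ε · a · aa = aaa.
aaa has length 3, which is prime, so it is in L.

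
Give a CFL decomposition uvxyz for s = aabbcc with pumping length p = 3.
u='aa', v='b', x='b', y='c', z='c'

For s = aabbcc with pumping length p = 3:

One valid decomposition:
- u = 'aa'
- v = 'b'
- x = 'b'
- y = 'c'
- z = 'c'

Verification:
- uvxyz = 'aa' + 'b' + 'b' + 'c' + 'c' = aabbcc ✓
- |vxy| = |'bbc'| = 3 ≤ 3 ✓
- |vy| = |'bc'| = 2 > 0 ✓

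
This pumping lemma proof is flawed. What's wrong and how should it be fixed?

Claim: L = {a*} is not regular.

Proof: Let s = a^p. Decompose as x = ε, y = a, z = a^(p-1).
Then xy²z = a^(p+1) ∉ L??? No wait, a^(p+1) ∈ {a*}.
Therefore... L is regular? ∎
Error: The proof attempts to show a*  is not regular, but a* IS regular!

Correction: a* is a regular language (recognized by a simple DFA with one accepting state and self-loop on 'a'). The pumping lemma can only prove non-regularity, not regularity. For regular languages, pumping always works.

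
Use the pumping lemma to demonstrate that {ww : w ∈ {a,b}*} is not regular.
Assume for contradiction that L is regular, and let p ≥ 1 be the pumping length given by the pumping lemma.
Choose s = a^p b a^p b. Then s ∈ L (take w = a^p b) and |s| = 2p + 2 ≥ p.
By the pumping lemma, s = xyz for some x, y, z with |xy| ≤ p, |y| ≥ 1, and xy^i z ∈ L for every i ≥ 0.
Since |xy| ≤ p and the first p symbols of s are all a's, y = a^k for some k with 1 ≤ k ≤ p.

Take i = 2: t = xy²z = a^(p + k) b a^p b.
Suppose t = uu for some string u. The string t contains exactly two b's and ends in b, so u contains exactly one b and ends in b; hence u = a^j b for some j, and uu = a^j b a^j b. Comparing with t = a^(p + k) b a^p b forces j = p + k (first block) and j = p (second block), which is impossible since k ≥ 1. So t ∉ L.

This contradicts the pumping lemma, which requires xy^i z ∈ L for all i ≥ 0.
Hence L = {ww : w ∈ {a,b}*} is not regular. ∎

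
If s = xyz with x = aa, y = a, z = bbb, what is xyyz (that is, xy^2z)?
aaaabbb

Given x = 'aa', y = 'a', z = 'bbb' and i = 2:

xy^2z = x + y·y·...·y (2 times) + z
       = 'aa' + 'a'^2 + 'bbb'
       = 'aa' + 'aa' + 'bbb'
       = 'aaaabbb'

The pumped string is 'aaaabbb' with length 7.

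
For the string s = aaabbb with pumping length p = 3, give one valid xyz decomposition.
x = '', y = 'aaa', z = 'bbb'

For s = aaabbb and p = 3, one valid decomposition is:
- x = '' (length 0)
- y = 'aaa' (length 3)
- z = 'bbb' (length 3)

Verification:
- xyz = '' + 'aaa' + 'bbb' = aaabbb ✓
- |xy| = 3 ≤ 3 ✓
- |y| = 3 > 0 ✓

All pumping lemma constraints are satisfied.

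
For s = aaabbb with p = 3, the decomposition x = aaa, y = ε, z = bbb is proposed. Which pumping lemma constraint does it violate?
Violated: |y| > 0

The decomposition x = aaa, y = ε, z = bbb for s = aaabbb with p = 3
violates the constraint: |y| > 0

|y| = 0, but the pumping lemma requires |y| > 0 (y must be non-empty).

Pumping lemma constraints:
1. xyz = s (decomposition is valid)
2. |xy| ≤ p
3. |y| > 0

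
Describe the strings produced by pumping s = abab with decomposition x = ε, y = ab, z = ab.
{xy^i z : i ≥ 0} = {(ab)^(i+1) : i ≥ 0} = {ab, abab, ababab, ...}

With x = ε, y = ab, z = ab: Pumping 'ab' gives strings of alternating a's and b's.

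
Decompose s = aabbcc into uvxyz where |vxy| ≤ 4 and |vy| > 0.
u='a', v='a', x='bb', y='c', z='c'

For s = aabbcc with pumping length p = 4:

One valid decomposition:
- u = 'a'
- v = 'a'
- x = 'bb'
- y = 'c'
- z = 'c'

Verification:
- uvxyz = 'a' + 'a' + 'bb' + 'c' + 'c' = aabbcc ✓
- |vxy| = |'abbc'| = 4 ≤ 4 ✓
- |vy| = |'ac'| = 2 > 0 ✓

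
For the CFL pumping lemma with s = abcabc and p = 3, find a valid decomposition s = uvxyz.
u='ab', v='c', x='a', y='b', z='c'

For s = abcabc with pumping length p = 3:

One valid decomposition:
- u = 'ab'
- v = 'c'
- x = 'a'
- y = 'b'
- z = 'c'

Verification:
- uvxyz = 'ab' + 'c' + 'a' + 'b' + 'c' = abcabc ✓
- |vxy| = |'cab'| = 3 ≤ 3 ✓
- |vy| = |'cb'| = 2 > 0 ✓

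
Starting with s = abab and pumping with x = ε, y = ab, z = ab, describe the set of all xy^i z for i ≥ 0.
{xy^i z : i ≥ 0} = {(ab)^(i+1) : i ≥ 0} = {ab, abab, ababab, ...}

With x = ε, y = ab, z = ab: Pumping 'ab' gives strings of alternating a's and b's.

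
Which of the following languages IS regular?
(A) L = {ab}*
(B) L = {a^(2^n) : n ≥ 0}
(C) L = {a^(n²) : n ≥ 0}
(A) {ab}*

(A) L = {ab}* is regular.

This can be recognized by a finite automaton (DFA/NFA).
Regular expressions like {ab}* define regular languages.

The other choices are not regular:
- {a^(n²) : n ≥ 0}: After pumping, length is no longer a perfect square
- {a^(2^n) : n ≥ 0}: After pumping, length is no longer a power of 2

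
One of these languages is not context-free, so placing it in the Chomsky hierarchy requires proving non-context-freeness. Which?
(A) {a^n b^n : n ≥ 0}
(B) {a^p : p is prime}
(B) {a^p : p is prime}

(B) {a^p : p is prime} requires the CFL pumping lemma.

- {a^n b^n : n ≥ 0} is context-free (but not regular)
  • Can be shown non-regular with the regular pumping lemma
  • After pumping, the number of a's and b's become unequal

- {a^p : p is prime} is NOT context-free
  • Requires the CFL pumping lemma to prove
  • The CFL pumping lemma also fails because prime gaps are unbounded

The CFL pumping lemma is "stronger" in that it can prove non-membership
in the larger class of context-free languages.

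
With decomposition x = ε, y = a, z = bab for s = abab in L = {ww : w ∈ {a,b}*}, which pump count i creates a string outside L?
i = 0

xy⁰z = ε · ε · bab = bab; bab has odd length 3, so it cannot be written as ww and is not in L.
(Other choices also work, e.g. i = 2, 3; only i = 1 is guaranteed to stay in L since xy¹z = s.)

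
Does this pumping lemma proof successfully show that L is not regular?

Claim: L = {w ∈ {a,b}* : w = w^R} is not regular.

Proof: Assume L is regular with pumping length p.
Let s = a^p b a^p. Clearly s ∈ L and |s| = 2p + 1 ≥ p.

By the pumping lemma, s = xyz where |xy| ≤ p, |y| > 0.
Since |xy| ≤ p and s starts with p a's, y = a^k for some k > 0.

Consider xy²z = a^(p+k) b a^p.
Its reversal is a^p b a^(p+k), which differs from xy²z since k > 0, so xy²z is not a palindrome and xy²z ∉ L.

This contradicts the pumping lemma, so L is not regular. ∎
The proof is correct.

This proof is valid because:
1. s = a^p b a^p is in L and is chosen in terms of p, so |s| ≥ p holds for every p
2. The decomposition analysis is correct: |xy| ≤ p forces y to lie inside the leading a's
3. The contradiction is valid: a^(p+k) b a^p has more a's before the b than after it, so it is not a palindrome
4. The conclusion follows logically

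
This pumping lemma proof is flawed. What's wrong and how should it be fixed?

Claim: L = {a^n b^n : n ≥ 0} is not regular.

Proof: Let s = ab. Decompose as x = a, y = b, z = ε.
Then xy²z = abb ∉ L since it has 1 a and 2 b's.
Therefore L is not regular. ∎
Error: The string s = ab might be shorter than the pumping length p.

Correction: Choose s = a^p b^p to ensure |s| ≥ p. Also, the decomposition is wrong: with |xy| ≤ p, y cannot include b's when s starts with p a's.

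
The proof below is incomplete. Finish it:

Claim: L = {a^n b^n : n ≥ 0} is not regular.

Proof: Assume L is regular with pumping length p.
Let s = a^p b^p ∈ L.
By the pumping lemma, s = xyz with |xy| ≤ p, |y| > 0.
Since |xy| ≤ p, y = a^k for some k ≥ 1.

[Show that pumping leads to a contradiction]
Consider xy²z = a^(p+k) b^p.

Since k ≥ 1, we have p + k > p.
So xy²z has more a's than b's: (p+k) a's vs p b's.
This means xy²z ∉ L because a^n b^n requires equal counts.

This contradicts the pumping lemma which states xy²z ∈ L.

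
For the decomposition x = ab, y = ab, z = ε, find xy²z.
ababab

Given x = 'ab', y = 'ab', z = '' and i = 2:

xy^2z = x + y·y·...·y (2 times) + z
       = 'ab' + 'ab'^2 + ''
       = 'ab' + 'abab' + ''
       = 'ababab'

The pumped string is 'ababab' with length 6.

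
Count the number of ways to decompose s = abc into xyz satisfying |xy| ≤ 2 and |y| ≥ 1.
3

For s = 'abc' with pumping length p = 2:

Constraints: |xy| ≤ 2, |y| > 0

Valid decompositions (|xy| ≤ p, |y| ≥ 1):
  • x='', y='a', z='bc'
  • x='a', y='b', z='c'
  • x='', y='ab', z='c'

Total count: 3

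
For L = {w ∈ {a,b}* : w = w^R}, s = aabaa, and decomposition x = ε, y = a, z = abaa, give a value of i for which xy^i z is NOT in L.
i = 2

xy²z = ε · aa · abaa = aaabaa; aaabaa reversed is aabaaa ≠ aaabaa, so it is not a palindrome and is not in L.
(Other choices also work, e.g. i = 0, 3; only i = 1 is guaranteed to stay in L since xy¹z = s.)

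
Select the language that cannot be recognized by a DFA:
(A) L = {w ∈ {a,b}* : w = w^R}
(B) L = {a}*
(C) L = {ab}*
(A) {w ∈ {a,b}* : w = w^R}

(A) L = {w ∈ {a,b}* : w = w^R} is NOT regular.

The pumping lemma can be used to prove this:
After pumping, the string is no longer symmetric

The other languages are regular because they can be recognized by finite automata.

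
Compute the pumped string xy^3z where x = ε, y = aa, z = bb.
aaaaaabb

Given x = '', y = 'aa', z = 'bb' and i = 3:

xy^3z = x + y·y·...·y (3 times) + z
       = '' + 'aa'^3 + 'bb'
       = '' + 'aaaaaa' + 'bb'
       = 'aaaaaabb'

The pumped string is 'aaaaaabb' with length 8.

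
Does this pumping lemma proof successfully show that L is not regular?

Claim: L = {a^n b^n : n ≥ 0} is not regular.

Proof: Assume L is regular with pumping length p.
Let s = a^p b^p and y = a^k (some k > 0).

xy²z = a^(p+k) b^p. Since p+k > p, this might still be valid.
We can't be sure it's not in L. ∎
The proof is INCORRECT.

Error: The conclusion is wrong.
xy²z = a^(p+k) b^p is definitely NOT in L because the number of a's (p+k) ≠ number of b's (p).
The proof incorrectly doubts what is actually a valid contradiction.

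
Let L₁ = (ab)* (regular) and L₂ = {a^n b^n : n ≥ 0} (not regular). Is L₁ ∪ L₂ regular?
No — L₁ ∪ L₂ is not regular.

Let U = (ab)* ∪ {a^n b^n}. If U were regular, then U ∩ aa*bb* would be regular (closure under intersection with a regular language). But (ab)* ∩ aa*bb* = {ab} and {a^n b^n} ∩ aa*bb* = {a^n b^n : n ≥ 1}, so U ∩ aa*bb* = {a^n b^n : n ≥ 1}, which is not regular. Hence U is not regular.

Note that the bare facts "L₁ regular, L₂ non-regular" do not settle the question by themselves: the closure of regular languages under ∪, ∩, complement and difference applies only when BOTH operands are regular. With a non-regular operand the result can come out regular or non-regular depending on the specific languages, so one has to work out L₁ ∪ L₂ for this particular pair, as above.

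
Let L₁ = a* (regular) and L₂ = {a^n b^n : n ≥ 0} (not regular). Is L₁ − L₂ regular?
Yes — L₁ − L₂ is regular.

The only string of a* that lies in {a^n b^n} is ε, so L₁ − L₂ = a* − {ε} = a⁺ = aa*, which is regular.

Note that the bare facts "L₁ regular, L₂ non-regular" do not settle the question by themselves: the closure of regular languages under ∪, ∩, complement and difference applies only when BOTH operands are regular. With a non-regular operand the result can come out regular or non-regular depending on the specific languages, so one has to work out L₁ − L₂ for this particular pair, as above.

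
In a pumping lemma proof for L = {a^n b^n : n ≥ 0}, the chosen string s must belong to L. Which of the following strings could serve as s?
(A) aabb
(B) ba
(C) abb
(A) aabb

The pumping lemma is applied to a string s that lies in L, so first check membership of each option:
- (A) aabb = a^2 b^2 has equal counts (2 = 2), so it is in L ✓
- (B) ba has an a after a b, so it is not of the form a^n b^n and is not in L ✗
- (C) abb has 1 a's and 2 b's; 1 ≠ 2, so it is not in L ✗

Only (A) aabb is in L, so it is the only candidate that could play the role of s.
(In a complete proof one picks s in terms of the pumping length p so that |s| ≥ p is guaranteed; a fixed string like aabb illustrates the shape of such an s.)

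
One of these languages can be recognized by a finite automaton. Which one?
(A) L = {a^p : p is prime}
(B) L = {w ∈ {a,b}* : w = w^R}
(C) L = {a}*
(C) {a}*

(C) L = {a}* is regular.

This can be recognized by a finite automaton (DFA/NFA).
Regular expressions like {a}* define regular languages.

The other choices are not regular:
- {w ∈ {a,b}* : w = w^R}: After pumping, the string is no longer symmetric
- {a^p : p is prime}: After pumping, the length becomes composite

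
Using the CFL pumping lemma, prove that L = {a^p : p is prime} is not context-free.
Assume for contradiction that L is context-free, and let p ≥ 1 be the pumping length given by the pumping lemma for CFLs.
Choose a prime q with q ≥ p and let s = a^q. Then s ∈ L and |s| = q ≥ p.
By the CFL pumping lemma, s = uvxyz for some u, v, x, y, z with |vxy| ≤ p, |vy| ≥ 1, and uv^i xy^i z ∈ L for every i ≥ 0.
All symbols are a's, so only lengths matter: let k = |vy|, with 1 ≤ k ≤ p. Then |uv^i xy^i z| = q + (i − 1)k.

Take i = q + 1: the length is q + qk = q(k + 1).
Both factors satisfy q ≥ 2 and k + 1 ≥ 2, so q(k + 1) is composite and uv^(q+1) xy^(q+1) z ∉ L.

This contradicts the CFL pumping lemma, which requires uv^i xy^i z ∈ L for all i ≥ 0.
Hence L = {a^p : p is prime} is not context-free. ∎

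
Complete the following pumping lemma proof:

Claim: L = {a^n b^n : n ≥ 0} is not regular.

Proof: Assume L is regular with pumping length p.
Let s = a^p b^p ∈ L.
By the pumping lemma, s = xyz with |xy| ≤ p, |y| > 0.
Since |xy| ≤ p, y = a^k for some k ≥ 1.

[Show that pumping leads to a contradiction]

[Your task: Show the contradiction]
Consider xy²z = a^(p+k) b^p.

Since k ≥ 1, we have p + k > p.
So xy²z has more a's than b's: (p+k) a's vs p b's.
This means xy²z ∉ L because a^n b^n requires equal counts.

This contradicts the pumping lemma which states xy²z ∈ L.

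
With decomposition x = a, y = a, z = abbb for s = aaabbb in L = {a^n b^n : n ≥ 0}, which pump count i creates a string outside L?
i = 3

xy³z = a · aaa · abbb = aaaaabbb; aaaaabbb has 5 a's and 3 b's; 5 ≠ 3, so it is not in L.
(Other choices also work, e.g. i = 0, 2; only i = 1 is guaranteed to stay in L since xy¹z = s.)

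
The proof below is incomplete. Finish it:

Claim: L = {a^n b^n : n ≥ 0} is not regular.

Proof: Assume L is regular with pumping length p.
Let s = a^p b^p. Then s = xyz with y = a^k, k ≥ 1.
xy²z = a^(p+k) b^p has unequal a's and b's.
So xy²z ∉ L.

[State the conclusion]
This contradicts the pumping lemma for regular languages,
which guarantees xy^i z ∈ L for all i ≥ 0.

Since our assumption that L is regular leads to a contradiction,
we conclude that L = {a^n b^n : n ≥ 0} is NOT regular. ∎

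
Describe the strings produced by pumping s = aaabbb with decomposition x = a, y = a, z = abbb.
{xy^i z : i ≥ 0} = {a^(2+i) b^3 : i ≥ 0} = {aabbb, aaabbb, aaaabbb, ...}

With x = a, y = a, z = abbb: Starting with aaabbb and pumping the second 'a', we get strings with 2+i a's followed by 3 b's for i = 0, 1, 2, ...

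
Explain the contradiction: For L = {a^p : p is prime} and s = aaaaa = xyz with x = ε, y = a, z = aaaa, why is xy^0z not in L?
xy⁰z = aaaa ∉ L

Pumping with i = 0 replaces y = a by y⁰ = ε:
- Original: s = xyz = aaaaa; aaaaa has length 5, which is prime, so it is in L
- Pumped: xy⁰z = ε · ε · aaaa = aaaa
- aaaa has length 4 = 2 × 2, which is not prime, so it is not in L

The pumping lemma would require xy⁰z ∈ L, so this decomposition yields a contradiction.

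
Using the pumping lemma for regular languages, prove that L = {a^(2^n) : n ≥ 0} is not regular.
Assume for contradiction that L is regular, and let p ≥ 1 be the pumping length given by the pumping lemma.
Choose s = a^(2^p). Then s ∈ L and |s| = 2^p ≥ p.
By the pumping lemma, s = xyz for some x, y, z with |xy| ≤ p, |y| ≥ 1, and xy^i z ∈ L for every i ≥ 0.
Here y = a^k for some k with 1 ≤ k ≤ |xy| ≤ p, and p < 2^p.

Take i = 2: |xy²z| = 2^p + k.
Now 2^p < 2^p + k ≤ 2^p + p < 2^p + 2^p = 2^(p+1).
So |xy²z| lies strictly between the consecutive powers of two 2^p and 2^(p+1), hence is not a power of 2, and xy²z ∉ L.

This contradicts the pumping lemma, which requires xy^i z ∈ L for all i ≥ 0.
Hence L = {a^(2^n) : n ≥ 0} is not regular. ∎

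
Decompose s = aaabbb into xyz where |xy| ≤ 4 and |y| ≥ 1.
x = 'a', y = 'aa', z = 'bbb'

For s = aaabbb and p = 4, one valid decomposition is:
- x = 'a' (length 1)
- y = 'aa' (length 2)
- z = 'bbb' (length 3)

Verification:
- xyz = 'a' + 'aa' + 'bbb' = aaabbb ✓
- |xy| = 3 ≤ 4 ✓
- |y| = 2 > 0 ✓

All pumping lemma constraints are satisfied.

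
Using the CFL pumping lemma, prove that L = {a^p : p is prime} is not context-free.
Assume for contradiction that L is context-free, and let p ≥ 1 be the pumping length given by the pumping lemma for CFLs.
Choose a prime q with q ≥ p and let s = a^q. Then s ∈ L and |s| = q ≥ p.
By the CFL pumping lemma, s = uvxyz for some u, v, x, y, z with |vxy| ≤ p, |vy| ≥ 1, and uv^i xy^i z ∈ L for every i ≥ 0.
All symbols are a's, so only lengths matter: let k = |vy|, with 1 ≤ k ≤ p. Then |uv^i xy^i z| = q + (i − 1)k.

Take i = q + 1: the length is q + qk = q(k + 1).
Both factors satisfy q ≥ 2 and k + 1 ≥ 2, so q(k + 1) is composite and uv^(q+1) xy^(q+1) z ∉ L.

This contradicts the CFL pumping lemma, which requires uv^i xy^i z ∈ L for all i ≥ 0.
Hence L = {a^p : p is prime} is not context-free. ∎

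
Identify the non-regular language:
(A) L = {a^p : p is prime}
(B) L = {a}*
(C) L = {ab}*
(A) {a^p : p is prime}

(A) L = {a^p : p is prime} is NOT regular.

The pumping lemma can be used to prove this:
After pumping, the length becomes composite

The other languages are regular because they can be recognized by finite automata.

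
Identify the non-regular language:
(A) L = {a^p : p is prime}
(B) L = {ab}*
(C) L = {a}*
(A) {a^p : p is prime}

(A) L = {a^p : p is prime} is NOT regular.

The pumping lemma can be used to prove this:
After pumping, the length becomes composite

The other languages are regular because they can be recognized by finite automata.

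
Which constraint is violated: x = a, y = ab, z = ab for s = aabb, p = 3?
Violated: xyz = s

The decomposition x = a, y = ab, z = ab for s = aabb with p = 3
violates the constraint: xyz = s

xyz = 'a' + 'ab' + 'ab' = 'aabab' ≠ 'aabb' = s. The decomposition doesn't reconstruct s.

Pumping lemma constraints:
1. xyz = s (decomposition is valid)
2. |xy| ≤ p
3. |y| > 0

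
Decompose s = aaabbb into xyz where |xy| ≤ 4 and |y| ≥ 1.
x = 'aaa', y = 'b', z = 'bb'

For s = aaabbb and p = 4, one valid decomposition is:
- x = 'aaa' (length 3)
- y = 'b' (length 1)
- z = 'bb' (length 2)

Verification:
- xyz = 'aaa' + 'b' + 'bb' = aaabbb ✓
- |xy| = 4 ≤ 4 ✓
- |y| = 1 > 0 ✓

All pumping lemma constraints are satisfied.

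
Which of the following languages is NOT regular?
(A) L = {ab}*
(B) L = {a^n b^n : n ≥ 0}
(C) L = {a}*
(B) {a^n b^n : n ≥ 0}

(B) L = {a^n b^n : n ≥ 0} is NOT regular.

The pumping lemma can be used to prove this:
After pumping, the number of a's and b's become unequal

The other languages are regular because they can be recognized by finite automata.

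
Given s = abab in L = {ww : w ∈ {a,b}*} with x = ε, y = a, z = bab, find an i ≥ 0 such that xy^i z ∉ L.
i = 0

xy⁰z = ε · ε · bab = bab; bab has odd length 3, so it cannot be written as ww and is not in L.
(Other choices also work, e.g. i = 2, 3; only i = 1 is guaranteed to stay in L since xy¹z = s.)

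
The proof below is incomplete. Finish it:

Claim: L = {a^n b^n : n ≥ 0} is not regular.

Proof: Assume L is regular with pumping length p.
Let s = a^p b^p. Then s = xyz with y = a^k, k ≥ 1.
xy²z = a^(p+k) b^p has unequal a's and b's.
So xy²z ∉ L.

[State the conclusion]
This contradicts the pumping lemma for regular languages,
which guarantees xy^i z ∈ L for all i ≥ 0.

Since our assumption that L is regular leads to a contradiction,
we conclude that L = {a^n b^n : n ≥ 0} is NOT regular. ∎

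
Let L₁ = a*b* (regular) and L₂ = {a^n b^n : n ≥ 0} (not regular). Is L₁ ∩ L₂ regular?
No — L₁ ∩ L₂ is not regular.

Every string a^n b^n already lies in a*b*, so L₁ ∩ L₂ = {a^n b^n : n ≥ 0} = L₂ itself, which is the standard non-regular language (pump s = a^p b^p).

Note that the bare facts "L₁ regular, L₂ non-regular" do not settle the question by themselves: the closure of regular languages under ∪, ∩, complement and difference applies only when BOTH operands are regular. With a non-regular operand the result can come out regular or non-regular depending on the specific languages, so one has to work out L₁ ∩ L₂ for this particular pair, as above.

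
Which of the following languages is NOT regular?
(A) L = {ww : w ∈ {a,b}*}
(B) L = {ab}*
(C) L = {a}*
(A) {ww : w ∈ {a,b}*}

(A) L = {ww : w ∈ {a,b}*} is NOT regular.

The pumping lemma can be used to prove this:
After pumping, the two halves no longer match

The other languages are regular because they can be recognized by finite automata.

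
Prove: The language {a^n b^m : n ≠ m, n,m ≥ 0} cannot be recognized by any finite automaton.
Assume for contradiction that L is regular, and let p ≥ 1 be the pumping length given by the pumping lemma.
Choose s = a^p b^(p + p!). Then s ∈ L because p ≠ p + p! (as p! ≥ 1), and |s| ≥ p.
By the pumping lemma, s = xyz for some x, y, z with |xy| ≤ p, |y| ≥ 1, and xy^i z ∈ L for every i ≥ 0.
Since |xy| ≤ p and the first p symbols of s are all a's, y = a^k for some k with 1 ≤ k ≤ p.
For every i ≥ 0, xy^i z = a^(p + (i − 1)k) b^(p + p!).

Because 1 ≤ k ≤ p, k divides p!. Let t = p!/k (a positive integer) and take i = t + 1.
Then the number of a's is p + tk = p + p!, which equals the number of b's.
So xy^(t+1) z = a^(p + p!) b^(p + p!) has equally many a's and b's and is NOT in L.

This contradicts the pumping lemma, which requires xy^i z ∈ L for all i ≥ 0.
Hence L = {a^n b^m : n ≠ m, n,m ≥ 0} is not regular. ∎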